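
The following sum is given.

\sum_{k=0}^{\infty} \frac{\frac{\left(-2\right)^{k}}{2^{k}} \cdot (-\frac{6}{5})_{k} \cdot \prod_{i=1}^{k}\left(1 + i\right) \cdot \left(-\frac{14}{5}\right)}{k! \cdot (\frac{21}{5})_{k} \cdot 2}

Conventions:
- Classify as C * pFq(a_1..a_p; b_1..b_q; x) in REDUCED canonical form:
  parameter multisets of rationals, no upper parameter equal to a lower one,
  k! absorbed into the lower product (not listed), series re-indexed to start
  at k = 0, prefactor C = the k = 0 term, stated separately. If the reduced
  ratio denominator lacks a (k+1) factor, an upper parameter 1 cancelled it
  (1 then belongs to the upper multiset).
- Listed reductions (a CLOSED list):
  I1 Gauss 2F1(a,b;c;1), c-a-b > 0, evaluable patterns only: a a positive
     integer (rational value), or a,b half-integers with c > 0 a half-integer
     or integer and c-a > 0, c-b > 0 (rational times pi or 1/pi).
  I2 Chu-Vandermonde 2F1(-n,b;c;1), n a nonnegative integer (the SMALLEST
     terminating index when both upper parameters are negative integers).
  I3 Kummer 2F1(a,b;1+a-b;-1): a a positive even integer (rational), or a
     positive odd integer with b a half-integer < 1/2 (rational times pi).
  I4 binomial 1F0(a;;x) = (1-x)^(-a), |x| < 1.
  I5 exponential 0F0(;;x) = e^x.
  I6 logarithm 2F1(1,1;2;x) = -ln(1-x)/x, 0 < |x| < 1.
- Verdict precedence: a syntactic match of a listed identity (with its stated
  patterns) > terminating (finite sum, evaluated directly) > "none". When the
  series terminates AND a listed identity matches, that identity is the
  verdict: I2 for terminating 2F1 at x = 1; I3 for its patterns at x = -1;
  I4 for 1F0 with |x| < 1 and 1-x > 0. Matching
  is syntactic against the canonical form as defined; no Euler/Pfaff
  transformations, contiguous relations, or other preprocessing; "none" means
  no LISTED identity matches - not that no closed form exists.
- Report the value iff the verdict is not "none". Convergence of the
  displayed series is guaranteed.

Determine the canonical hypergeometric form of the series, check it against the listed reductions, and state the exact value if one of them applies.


At argument -1: a 2F1 with upper {-\frac{6}{5}, 2}, lower {\frac{21}{5}}, scaled by C = -\frac{7}{5}. Verdict: the Kummer evaluation I3 applies (x = -1; c = \frac{21}{5} equals 1+a-b for upper {-\frac{6}{5}, 2}: listed pattern). Sum: -\frac{56}{25}.

Key step: x = -1 and the constant factors (prefactor -7/5) combine into one prefactor.
Consecutive-term ratio: r(k) = -1 * (k-\frac{6}{5}) (k+2) / [(k+\frac{21}{5}) (k+1)] - rational in k. x = -1; t_0 = -\frac{7}{5}; negate the roots.


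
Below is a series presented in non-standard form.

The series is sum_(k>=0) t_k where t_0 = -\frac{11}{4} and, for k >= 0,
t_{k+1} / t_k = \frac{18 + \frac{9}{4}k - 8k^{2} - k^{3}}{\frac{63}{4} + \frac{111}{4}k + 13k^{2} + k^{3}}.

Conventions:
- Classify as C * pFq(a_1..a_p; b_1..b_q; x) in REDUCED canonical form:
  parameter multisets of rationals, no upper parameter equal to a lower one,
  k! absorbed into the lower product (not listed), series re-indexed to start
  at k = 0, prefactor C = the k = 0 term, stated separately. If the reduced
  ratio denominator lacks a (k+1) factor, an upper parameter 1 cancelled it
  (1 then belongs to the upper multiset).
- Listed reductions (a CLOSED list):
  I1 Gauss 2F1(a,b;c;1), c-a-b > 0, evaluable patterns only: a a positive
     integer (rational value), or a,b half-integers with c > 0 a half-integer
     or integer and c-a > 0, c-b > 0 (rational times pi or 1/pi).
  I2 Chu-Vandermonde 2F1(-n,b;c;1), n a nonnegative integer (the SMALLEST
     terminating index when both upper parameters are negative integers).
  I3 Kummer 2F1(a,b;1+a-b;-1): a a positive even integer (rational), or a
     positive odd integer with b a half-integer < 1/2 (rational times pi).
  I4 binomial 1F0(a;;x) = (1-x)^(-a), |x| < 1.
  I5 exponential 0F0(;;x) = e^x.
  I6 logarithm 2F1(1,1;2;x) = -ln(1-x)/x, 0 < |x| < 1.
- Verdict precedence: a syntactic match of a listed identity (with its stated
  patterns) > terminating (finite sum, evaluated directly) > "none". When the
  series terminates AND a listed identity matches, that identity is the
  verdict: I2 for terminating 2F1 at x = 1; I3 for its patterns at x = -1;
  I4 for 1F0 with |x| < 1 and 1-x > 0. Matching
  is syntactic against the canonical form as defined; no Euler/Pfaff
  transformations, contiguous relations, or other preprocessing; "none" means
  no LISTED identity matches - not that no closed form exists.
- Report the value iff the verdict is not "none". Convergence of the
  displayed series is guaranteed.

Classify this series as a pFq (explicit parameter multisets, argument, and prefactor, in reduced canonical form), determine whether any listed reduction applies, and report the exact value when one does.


Canonical form: C = -\frac{11}{4} times 2F1 with upper {-\frac{3}{2}, 8}, lower {\frac{21}{2}}, x = -1. Verdict: this is Kummer's theorem (I3) (x = -1; c = \frac{21}{2} equals 1+a-b for upper {-\frac{3}{2}, 8}: listed pattern). Its exact value is -\frac{46189}{7168}.

Key step: with t_0 = -\frac{11}{4}, the ratio is unreduced: k + 3/2 divides both sides (C = -11/4).
Consecutive-term ratio: r(k) = -1 * (k-\frac{3}{2}) (k+8) / [(k+\frac{21}{2}) (k+1)] ; factor over Q: parameters, x = -1, and C = -\frac{11}{4}.


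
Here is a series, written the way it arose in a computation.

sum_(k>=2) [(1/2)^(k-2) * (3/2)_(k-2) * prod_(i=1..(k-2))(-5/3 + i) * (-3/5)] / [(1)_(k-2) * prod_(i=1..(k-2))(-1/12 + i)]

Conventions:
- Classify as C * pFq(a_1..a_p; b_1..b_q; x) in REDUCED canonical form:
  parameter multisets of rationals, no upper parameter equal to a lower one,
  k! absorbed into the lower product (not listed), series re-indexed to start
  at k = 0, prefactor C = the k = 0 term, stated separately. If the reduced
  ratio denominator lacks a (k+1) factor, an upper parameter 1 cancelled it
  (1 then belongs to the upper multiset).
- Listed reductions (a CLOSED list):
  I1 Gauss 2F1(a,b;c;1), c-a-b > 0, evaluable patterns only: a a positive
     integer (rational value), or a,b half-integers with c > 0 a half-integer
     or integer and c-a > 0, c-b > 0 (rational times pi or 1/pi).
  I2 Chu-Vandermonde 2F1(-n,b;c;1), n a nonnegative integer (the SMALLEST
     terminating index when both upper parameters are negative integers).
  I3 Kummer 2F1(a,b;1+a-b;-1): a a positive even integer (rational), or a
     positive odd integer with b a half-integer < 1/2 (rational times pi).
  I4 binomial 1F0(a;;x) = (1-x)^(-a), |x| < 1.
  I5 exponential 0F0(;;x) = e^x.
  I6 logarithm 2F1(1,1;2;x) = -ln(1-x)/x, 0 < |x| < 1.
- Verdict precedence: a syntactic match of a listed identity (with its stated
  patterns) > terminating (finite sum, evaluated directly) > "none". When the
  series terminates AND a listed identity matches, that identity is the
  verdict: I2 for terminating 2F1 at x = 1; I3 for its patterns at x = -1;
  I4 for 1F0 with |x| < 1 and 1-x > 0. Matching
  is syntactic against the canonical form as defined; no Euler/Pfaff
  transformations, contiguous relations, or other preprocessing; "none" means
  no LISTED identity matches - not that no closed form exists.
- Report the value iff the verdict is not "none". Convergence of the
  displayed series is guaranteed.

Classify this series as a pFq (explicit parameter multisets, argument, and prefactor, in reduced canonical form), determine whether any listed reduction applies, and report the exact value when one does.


With C = -3/5: the canonical form is 2F1(-2/3, 3/2; 11/12; 1/2). Verdict: none (x = 1/2): each listed identity misses the multisets {-2/3, 3/2} ; {11/12}.

First insight: from the first term -3/5: the running product (prefactor -3/5) telescopes to a rising factorial.
Adjacent-term ratio: r(k) = (1/2) * (k-2/3) (k+3/2) / [(k+11/12) (k+1)] - poly over poly, x = (1/2) from leading terms; C = -3/5 at k = 0.


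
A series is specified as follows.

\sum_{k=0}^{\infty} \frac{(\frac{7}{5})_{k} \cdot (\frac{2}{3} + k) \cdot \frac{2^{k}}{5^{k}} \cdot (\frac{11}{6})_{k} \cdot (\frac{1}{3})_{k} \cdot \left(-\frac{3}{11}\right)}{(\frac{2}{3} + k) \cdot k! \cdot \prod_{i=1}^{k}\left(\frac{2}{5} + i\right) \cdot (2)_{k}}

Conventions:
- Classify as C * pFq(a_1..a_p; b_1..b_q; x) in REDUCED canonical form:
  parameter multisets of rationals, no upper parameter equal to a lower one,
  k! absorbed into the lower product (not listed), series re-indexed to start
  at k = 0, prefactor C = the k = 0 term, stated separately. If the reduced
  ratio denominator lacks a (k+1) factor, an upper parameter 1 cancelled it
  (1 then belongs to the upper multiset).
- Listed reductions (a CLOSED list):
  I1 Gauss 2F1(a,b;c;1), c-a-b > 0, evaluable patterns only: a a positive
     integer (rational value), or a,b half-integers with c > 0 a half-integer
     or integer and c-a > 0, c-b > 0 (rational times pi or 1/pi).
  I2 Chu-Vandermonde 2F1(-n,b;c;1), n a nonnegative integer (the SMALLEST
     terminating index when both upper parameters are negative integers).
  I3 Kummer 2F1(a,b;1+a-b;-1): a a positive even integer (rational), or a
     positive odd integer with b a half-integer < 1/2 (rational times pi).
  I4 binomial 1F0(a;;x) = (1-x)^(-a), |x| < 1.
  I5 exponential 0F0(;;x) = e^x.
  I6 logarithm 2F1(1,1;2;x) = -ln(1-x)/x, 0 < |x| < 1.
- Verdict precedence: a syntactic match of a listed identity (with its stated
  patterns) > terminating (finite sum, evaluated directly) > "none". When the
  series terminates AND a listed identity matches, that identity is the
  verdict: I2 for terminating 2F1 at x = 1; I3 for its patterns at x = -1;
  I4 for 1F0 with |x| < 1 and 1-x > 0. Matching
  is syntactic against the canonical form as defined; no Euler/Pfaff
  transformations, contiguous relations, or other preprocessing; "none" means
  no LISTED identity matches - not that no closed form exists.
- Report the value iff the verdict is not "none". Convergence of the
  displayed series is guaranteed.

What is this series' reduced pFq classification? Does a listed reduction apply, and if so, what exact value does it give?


Classification (C = -\frac{3}{11}): 2F1 with upper {\frac{1}{3}, \frac{11}{6}}, lower {2}, argument x = \frac{2}{5}. Verdict: no listed reduction: x = \frac{2}{5} and upper {\frac{1}{3}, \frac{11}{6}} fail every I1-I6 pattern.

The tell: t_0 being -\frac{3}{11}, the parameter 7/5 appears in both the upper and lower lists and cancels (alongside the other common factor).
Step ratio: r(k) = \frac{2}{5} * (k+\frac{1}{3}) (k+\frac{11}{6}) / [(k+2) (k+1)] - rational; roots negated = parameters, x = \frac{2}{5}, C = -\frac{3}{11}.


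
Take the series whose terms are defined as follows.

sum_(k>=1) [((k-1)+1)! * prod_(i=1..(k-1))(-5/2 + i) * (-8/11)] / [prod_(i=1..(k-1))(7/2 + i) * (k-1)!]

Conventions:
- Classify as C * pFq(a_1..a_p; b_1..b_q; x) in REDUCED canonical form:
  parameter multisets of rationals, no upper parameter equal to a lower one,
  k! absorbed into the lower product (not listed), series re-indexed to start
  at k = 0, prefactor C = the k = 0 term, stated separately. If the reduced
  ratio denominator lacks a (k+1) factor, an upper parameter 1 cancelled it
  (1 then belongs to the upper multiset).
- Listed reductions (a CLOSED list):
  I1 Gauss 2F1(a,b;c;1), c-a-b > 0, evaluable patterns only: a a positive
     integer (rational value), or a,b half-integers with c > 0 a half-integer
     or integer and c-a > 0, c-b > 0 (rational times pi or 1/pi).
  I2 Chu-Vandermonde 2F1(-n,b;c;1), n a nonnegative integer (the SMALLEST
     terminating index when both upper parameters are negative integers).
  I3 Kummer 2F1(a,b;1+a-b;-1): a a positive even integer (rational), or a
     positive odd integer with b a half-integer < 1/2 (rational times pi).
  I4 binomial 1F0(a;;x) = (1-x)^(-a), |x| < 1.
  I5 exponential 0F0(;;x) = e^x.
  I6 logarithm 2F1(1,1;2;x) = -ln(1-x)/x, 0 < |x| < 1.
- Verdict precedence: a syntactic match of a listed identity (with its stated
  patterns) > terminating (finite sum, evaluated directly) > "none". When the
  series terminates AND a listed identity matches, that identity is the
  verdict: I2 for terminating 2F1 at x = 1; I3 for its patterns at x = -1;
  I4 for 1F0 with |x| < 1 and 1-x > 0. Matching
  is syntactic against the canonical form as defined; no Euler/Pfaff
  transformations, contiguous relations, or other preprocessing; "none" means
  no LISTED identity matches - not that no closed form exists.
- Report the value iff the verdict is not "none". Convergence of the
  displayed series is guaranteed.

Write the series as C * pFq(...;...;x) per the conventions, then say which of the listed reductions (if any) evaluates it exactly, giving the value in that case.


This is -8/11 * 2F1(-3/2, 2; 9/2; 1) in reduced canonical form. Verdict: Gauss (I1, integer-parameter pattern) matches (x = 1: the Gamma ratio telescopes since c-a-b = 4 > 0 and a = 2 in Z>0). Value: -7/22.

First insight: t_0 being -8/11, the lower running product (C = -8/11, x = 1) is a rising factorial.
Term ratio: r(k) = 1 * (k-3/2) (k+2) / [(k+9/2) (k+1)] - rational in k. x = 1; t_0 = -8/11; negate the roots.


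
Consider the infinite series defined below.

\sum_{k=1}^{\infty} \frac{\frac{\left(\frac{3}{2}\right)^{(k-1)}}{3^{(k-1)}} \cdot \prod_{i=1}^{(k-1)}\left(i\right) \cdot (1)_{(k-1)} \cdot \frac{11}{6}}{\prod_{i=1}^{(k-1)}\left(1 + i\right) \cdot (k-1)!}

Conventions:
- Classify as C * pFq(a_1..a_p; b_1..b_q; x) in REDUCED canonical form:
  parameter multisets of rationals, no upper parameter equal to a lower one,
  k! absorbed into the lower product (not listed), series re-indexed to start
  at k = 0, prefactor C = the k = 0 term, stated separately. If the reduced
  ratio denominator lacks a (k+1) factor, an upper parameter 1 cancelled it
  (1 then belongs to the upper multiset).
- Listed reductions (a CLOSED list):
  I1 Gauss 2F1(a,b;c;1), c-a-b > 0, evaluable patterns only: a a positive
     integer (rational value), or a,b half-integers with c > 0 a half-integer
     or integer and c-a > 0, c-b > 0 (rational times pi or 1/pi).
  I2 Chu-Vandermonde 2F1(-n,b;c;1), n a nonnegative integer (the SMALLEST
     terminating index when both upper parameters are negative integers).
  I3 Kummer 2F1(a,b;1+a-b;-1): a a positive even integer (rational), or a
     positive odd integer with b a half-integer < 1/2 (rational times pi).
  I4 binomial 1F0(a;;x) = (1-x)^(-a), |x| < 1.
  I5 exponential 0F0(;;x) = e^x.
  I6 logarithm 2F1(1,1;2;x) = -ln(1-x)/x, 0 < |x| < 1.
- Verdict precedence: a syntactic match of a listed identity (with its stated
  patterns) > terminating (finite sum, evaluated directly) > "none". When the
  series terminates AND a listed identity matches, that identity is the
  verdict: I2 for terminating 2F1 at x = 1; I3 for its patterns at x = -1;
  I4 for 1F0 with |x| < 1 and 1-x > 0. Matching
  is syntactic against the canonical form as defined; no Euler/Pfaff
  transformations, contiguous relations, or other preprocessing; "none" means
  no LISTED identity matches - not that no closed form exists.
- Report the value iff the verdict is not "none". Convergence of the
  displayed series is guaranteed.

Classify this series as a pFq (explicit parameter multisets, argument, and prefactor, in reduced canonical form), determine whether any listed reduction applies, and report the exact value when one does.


x = \frac{1}{2} here; the reduced form reads 2F1, upper {1, 1}, lower {2}, C = \frac{11}{6}. Verdict (x = \frac{1}{2}): the I6 logarithm reduction applies (the logarithm: parameters (1,1;2), x = \frac{1}{2}). Exact value: \left(-\frac{11}{3}\right) \cdot \ln\left(\frac{1}{2}\right).

The tell: with t_0 = \frac{11}{6}, the lower running product (C = 11/6, x = 1/2) is a rising factorial.
Adjacent-term ratio: r(k) = \frac{1}{2} * (k+1) (k+1) / [(k+2) (k+1)] - rational in k, leading ratio \frac{1}{2}; with t_0 = \frac{11}{6}, classification follows.


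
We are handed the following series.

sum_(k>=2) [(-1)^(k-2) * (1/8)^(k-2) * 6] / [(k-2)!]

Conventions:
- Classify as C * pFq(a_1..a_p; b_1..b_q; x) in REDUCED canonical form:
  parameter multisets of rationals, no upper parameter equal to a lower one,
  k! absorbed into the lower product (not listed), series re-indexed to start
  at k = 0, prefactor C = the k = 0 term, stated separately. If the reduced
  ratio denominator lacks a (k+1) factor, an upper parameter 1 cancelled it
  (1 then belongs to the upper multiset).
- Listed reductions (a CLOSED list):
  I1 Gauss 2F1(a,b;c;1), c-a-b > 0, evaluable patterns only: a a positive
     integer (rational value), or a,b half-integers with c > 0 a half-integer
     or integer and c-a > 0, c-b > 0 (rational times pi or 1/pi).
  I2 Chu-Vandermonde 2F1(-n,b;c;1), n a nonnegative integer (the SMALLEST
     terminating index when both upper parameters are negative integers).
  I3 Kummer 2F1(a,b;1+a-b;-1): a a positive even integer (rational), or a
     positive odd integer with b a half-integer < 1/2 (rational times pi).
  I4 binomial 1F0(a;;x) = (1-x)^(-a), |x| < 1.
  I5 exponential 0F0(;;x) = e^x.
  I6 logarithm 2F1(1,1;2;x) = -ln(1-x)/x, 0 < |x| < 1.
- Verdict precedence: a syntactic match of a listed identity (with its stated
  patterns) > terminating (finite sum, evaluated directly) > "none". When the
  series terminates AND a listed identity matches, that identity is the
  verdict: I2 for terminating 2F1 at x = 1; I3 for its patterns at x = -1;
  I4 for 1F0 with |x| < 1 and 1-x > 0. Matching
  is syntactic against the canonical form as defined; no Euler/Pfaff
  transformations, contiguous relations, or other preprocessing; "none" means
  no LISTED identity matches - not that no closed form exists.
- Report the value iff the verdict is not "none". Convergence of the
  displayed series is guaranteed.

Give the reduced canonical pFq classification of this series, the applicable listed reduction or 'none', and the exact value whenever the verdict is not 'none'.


The series (x = -1/8) is 0F0: upper {-}, lower {-}, prefactor 6. Verdict: the exponential series (I5) matches (the 0F0 exponential series at x = -1/8). Value: 6 * e^(-1/8).

Key observation: t_0 being 6, the (-1)^k factor (C = 6) folds into the argument's sign.
Consecutive-term ratio: r(k) = (-1/8) * 1 / [(k+1)] - rational in k, leading ratio (-1/8); with t_0 = 6, classification follows.


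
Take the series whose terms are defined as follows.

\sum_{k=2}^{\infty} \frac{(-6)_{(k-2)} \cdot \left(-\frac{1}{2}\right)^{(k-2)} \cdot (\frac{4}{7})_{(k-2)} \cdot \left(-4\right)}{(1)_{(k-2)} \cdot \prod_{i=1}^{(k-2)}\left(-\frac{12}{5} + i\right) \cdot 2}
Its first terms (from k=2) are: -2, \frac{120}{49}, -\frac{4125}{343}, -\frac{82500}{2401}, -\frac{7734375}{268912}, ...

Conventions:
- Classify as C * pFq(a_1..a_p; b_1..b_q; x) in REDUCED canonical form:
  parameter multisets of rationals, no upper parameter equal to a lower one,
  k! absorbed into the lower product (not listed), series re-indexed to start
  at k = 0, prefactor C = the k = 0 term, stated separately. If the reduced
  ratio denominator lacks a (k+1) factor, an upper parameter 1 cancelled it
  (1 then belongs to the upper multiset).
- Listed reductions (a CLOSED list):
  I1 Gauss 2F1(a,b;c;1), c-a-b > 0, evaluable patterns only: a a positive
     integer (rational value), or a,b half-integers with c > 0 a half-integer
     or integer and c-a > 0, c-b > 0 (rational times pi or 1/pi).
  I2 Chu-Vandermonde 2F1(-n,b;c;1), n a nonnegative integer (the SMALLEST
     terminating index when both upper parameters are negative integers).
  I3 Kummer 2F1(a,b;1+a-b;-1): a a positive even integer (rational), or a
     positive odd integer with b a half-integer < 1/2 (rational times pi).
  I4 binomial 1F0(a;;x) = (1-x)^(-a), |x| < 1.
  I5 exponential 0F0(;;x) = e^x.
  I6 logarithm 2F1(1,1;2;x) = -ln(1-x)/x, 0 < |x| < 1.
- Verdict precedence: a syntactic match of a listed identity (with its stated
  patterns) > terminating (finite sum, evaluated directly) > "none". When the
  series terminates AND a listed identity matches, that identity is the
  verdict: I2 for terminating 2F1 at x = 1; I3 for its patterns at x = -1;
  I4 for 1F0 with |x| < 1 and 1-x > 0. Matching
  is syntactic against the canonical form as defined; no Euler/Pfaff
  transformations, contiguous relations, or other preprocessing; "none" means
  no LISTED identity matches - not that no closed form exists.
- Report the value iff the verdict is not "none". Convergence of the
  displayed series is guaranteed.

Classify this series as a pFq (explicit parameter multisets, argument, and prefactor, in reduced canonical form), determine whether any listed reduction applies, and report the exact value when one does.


Classification (C = -2): 2F1 with upper {-6, \frac{4}{7}}, lower {-\frac{7}{5}}, argument x = -\frac{1}{2}. Verdict: terminating - upper parameter -6 makes this a finite sum (last index 6), evaluated exactly. Value: -\frac{14751763543}{171296944}.

Key observation: t_0 being -2, (1)_k (prefactor -2) is k! itself.
Term ratio: r(k) = -\frac{1}{2} * (k-6) (k+\frac{4}{7}) / [(k-\frac{7}{5}) (k+1)] - rational in k, leading ratio -\frac{1}{2}; with t_0 = -2, classification follows.


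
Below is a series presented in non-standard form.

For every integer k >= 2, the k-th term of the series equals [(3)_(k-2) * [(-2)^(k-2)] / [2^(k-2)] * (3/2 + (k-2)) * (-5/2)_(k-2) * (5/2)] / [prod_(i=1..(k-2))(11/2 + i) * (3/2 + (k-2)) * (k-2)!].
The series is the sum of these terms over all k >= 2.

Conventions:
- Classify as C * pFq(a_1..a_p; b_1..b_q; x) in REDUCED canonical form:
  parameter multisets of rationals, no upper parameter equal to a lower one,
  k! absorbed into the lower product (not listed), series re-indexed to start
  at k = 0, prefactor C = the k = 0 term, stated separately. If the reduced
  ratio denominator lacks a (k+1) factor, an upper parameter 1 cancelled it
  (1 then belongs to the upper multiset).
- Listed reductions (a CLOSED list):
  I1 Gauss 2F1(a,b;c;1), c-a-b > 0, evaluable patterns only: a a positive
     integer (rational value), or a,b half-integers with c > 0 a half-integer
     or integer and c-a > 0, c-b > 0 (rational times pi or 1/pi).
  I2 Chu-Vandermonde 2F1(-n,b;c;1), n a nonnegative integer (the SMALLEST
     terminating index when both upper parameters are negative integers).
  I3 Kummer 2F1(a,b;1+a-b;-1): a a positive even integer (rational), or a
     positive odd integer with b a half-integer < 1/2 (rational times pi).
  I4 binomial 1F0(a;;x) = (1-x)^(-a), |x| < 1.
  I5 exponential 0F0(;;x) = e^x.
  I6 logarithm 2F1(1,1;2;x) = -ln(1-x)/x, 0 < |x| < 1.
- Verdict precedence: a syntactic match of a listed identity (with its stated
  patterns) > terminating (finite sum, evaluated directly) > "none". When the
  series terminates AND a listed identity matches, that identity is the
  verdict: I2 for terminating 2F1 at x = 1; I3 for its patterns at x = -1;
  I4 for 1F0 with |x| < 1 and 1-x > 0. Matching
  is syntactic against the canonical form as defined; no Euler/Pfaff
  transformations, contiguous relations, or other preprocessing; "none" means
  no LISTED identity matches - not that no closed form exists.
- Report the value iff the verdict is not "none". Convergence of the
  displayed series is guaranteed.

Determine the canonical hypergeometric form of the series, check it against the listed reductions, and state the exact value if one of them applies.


The series (x = -1) is 2F1: upper {-5/2, 3}, lower {13/2}, prefactor 5/2. Verdict: the Kummer evaluation I3 applies (x = -1; c = 13/2 equals 1+a-b for upper {-5/2, 3}: listed pattern). Value: (17325/8192) * pi.

Structural cue: from the first term 5/2: the lower running product (C = 5/2) is a rising factorial.
Term ratio: r(k) = (-1) * (k-5/2) (k+3) / [(k+13/2) (k+1)] - rational in k, leading ratio (-1); with t_0 = 5/2, classification follows.


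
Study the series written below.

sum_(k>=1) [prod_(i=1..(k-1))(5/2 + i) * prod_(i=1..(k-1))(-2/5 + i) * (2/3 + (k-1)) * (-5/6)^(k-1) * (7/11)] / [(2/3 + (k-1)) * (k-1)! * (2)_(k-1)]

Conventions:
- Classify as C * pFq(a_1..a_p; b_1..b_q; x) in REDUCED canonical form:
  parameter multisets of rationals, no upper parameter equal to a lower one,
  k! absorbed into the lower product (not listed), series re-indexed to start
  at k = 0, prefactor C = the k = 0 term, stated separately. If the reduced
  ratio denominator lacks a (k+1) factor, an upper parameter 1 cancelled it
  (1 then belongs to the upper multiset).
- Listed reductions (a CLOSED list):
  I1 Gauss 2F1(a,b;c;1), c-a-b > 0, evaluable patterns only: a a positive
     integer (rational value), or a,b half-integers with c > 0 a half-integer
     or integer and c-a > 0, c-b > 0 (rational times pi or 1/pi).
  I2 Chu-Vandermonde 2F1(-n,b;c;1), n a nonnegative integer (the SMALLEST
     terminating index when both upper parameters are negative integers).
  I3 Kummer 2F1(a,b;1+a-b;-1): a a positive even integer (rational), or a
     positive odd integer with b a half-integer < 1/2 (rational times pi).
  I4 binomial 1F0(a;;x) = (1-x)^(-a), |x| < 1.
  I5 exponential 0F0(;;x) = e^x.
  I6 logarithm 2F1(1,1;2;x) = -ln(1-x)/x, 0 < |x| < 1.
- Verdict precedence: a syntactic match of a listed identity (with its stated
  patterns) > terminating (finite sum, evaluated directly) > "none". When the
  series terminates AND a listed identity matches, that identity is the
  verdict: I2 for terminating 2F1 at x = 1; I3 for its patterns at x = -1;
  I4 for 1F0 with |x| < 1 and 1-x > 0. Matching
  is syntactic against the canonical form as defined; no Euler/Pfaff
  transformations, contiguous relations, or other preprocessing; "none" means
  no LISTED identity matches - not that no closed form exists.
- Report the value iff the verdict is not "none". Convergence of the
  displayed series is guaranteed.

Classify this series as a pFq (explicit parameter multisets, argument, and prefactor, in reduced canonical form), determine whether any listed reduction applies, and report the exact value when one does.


The series (x = -5/6) is 2F1: upper {3/5, 7/2}, lower {2}, prefactor 7/11. Verdict: none here - no I1-I6 shape fits x = -5/6 with lower {2}.

The tell: x = (-5/6) and the running product (prefactor 7/11) telescopes to a rising factorial.
Ratio: r(k) = (-5/6) * (k+3/5) (k+7/2) / [(k+2) (k+1)] - rational in k, leading ratio (-5/6); with t_0 = 7/11, classification follows.


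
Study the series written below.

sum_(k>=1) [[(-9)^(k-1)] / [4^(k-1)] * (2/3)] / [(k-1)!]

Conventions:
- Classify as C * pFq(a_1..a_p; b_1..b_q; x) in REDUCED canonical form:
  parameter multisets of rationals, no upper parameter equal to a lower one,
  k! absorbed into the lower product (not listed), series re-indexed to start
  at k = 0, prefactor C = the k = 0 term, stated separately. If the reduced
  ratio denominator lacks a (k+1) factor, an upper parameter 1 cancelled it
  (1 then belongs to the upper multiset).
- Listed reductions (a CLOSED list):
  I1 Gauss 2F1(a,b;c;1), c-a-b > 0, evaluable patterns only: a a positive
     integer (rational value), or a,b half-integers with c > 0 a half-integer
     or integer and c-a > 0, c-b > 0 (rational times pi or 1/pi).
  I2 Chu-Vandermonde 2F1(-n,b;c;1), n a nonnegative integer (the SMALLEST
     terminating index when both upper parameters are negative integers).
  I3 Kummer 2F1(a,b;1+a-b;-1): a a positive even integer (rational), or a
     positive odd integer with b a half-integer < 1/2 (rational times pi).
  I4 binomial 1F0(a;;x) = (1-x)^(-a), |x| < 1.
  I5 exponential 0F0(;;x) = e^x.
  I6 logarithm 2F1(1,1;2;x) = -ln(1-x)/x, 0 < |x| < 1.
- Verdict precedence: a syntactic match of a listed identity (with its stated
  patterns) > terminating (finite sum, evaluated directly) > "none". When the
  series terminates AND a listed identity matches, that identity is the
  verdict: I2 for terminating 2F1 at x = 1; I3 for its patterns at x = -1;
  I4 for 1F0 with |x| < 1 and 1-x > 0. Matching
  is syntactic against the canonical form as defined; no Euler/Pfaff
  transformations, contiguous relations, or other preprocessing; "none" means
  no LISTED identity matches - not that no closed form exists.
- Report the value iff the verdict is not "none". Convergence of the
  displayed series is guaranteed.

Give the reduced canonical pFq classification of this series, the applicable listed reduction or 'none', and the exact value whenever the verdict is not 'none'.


Reduced: x = -9/4, 0F0, upper = {-}, lower = {-}, C = 2/3. Verdict: exponential (I5) applies (the 0F0 exponential series at x = -9/4). Sum: (2/3) * e^(-9/4).

Key observation: t_0 = 2/3 here, and the two geometric factors (C = 2/3, x = -9/4) combine into one argument.
Adjacent-term ratio: r(k) = (-9/4) * 1 / [(k+1)] - rational in k. x = (-9/4); t_0 = 2/3; negate the roots.


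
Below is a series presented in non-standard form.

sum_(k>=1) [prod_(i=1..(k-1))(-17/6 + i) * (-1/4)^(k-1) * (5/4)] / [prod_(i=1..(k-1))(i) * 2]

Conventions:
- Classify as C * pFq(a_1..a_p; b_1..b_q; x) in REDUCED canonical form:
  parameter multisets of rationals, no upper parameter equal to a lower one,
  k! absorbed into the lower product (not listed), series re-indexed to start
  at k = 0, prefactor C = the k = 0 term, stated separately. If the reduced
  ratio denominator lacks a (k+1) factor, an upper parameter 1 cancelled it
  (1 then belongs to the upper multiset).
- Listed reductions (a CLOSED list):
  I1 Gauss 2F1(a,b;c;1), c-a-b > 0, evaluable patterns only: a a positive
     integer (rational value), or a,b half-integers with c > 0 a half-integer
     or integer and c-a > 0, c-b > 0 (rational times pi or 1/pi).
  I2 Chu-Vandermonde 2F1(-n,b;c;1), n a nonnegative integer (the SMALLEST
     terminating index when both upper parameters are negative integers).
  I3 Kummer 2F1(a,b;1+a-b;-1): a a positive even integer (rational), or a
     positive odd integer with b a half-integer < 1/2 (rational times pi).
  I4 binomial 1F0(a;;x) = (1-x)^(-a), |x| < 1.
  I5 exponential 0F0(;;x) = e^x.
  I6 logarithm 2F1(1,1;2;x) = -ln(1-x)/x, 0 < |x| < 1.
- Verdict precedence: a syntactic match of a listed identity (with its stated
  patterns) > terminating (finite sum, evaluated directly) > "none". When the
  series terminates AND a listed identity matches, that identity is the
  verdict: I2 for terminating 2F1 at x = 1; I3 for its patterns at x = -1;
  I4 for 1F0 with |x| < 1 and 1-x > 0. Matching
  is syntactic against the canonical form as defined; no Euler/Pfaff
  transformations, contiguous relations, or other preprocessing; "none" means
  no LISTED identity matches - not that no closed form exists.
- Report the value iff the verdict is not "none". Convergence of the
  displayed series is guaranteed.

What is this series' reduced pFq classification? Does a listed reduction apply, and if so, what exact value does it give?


The series (x = -1/4) is 1F0: upper {-11/6}, lower {-}, prefactor 5/8. Verdict: binomial (I4) fires (the 1F0 binomial series: exponent 11/6, x = -1/4). Value: (5/8) * (5/4)^(11/6).

The tell: t_0 = 5/8 here, and the constant factors (C = 5/8, x = -1/4) combine into one prefactor.
Step ratio: r(k) = (-1/4) * (k-11/6) / [(k+1)] - poly over poly, x = (-1/4) from leading terms; C = 5/8 at k = 0.


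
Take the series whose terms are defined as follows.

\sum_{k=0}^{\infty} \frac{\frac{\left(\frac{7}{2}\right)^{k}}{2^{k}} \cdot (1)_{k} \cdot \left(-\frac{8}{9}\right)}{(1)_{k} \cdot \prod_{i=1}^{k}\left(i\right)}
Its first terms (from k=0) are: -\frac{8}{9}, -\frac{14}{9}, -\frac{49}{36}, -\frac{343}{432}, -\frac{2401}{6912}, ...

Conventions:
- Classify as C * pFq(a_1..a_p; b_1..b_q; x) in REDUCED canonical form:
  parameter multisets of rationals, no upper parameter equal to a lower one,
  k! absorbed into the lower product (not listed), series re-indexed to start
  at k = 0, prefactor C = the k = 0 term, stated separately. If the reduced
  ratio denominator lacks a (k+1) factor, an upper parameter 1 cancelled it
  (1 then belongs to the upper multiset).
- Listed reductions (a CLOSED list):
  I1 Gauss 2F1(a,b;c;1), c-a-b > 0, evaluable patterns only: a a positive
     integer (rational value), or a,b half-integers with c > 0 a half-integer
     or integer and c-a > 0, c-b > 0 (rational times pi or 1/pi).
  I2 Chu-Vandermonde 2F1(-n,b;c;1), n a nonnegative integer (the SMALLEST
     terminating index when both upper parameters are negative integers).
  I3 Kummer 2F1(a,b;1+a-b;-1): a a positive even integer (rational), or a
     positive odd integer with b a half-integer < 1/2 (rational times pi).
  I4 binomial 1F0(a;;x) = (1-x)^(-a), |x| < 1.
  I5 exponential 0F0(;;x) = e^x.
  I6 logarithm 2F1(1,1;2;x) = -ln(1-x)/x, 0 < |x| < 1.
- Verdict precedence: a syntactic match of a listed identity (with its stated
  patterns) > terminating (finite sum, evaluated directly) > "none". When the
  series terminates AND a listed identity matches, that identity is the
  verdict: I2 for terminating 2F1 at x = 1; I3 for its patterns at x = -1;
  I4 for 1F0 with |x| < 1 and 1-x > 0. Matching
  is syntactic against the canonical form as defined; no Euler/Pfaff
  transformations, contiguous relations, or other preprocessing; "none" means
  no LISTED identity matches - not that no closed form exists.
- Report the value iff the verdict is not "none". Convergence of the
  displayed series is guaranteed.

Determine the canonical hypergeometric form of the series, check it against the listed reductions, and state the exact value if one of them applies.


At argument \frac{7}{4}: a 0F0 with upper {-}, lower {-}, scaled by C = -\frac{8}{9}. Verdict (x = \frac{7}{4}): the I5 exponential reduction applies (the 0F0 exponential series at x = \frac{7}{4}). Exact value: \left(-\frac{8}{9}\right) \cdot e^{\frac{7}{4}}.

Structural cue: t_0 being -\frac{8}{9}, the parameter 1 appears in both the upper and lower lists and cancels.
Ratio: r(k) = \frac{7}{4} * 1 / [(k+1)] - rational in k, leading ratio \frac{7}{4}; with t_0 = -\frac{8}{9}, classification follows.


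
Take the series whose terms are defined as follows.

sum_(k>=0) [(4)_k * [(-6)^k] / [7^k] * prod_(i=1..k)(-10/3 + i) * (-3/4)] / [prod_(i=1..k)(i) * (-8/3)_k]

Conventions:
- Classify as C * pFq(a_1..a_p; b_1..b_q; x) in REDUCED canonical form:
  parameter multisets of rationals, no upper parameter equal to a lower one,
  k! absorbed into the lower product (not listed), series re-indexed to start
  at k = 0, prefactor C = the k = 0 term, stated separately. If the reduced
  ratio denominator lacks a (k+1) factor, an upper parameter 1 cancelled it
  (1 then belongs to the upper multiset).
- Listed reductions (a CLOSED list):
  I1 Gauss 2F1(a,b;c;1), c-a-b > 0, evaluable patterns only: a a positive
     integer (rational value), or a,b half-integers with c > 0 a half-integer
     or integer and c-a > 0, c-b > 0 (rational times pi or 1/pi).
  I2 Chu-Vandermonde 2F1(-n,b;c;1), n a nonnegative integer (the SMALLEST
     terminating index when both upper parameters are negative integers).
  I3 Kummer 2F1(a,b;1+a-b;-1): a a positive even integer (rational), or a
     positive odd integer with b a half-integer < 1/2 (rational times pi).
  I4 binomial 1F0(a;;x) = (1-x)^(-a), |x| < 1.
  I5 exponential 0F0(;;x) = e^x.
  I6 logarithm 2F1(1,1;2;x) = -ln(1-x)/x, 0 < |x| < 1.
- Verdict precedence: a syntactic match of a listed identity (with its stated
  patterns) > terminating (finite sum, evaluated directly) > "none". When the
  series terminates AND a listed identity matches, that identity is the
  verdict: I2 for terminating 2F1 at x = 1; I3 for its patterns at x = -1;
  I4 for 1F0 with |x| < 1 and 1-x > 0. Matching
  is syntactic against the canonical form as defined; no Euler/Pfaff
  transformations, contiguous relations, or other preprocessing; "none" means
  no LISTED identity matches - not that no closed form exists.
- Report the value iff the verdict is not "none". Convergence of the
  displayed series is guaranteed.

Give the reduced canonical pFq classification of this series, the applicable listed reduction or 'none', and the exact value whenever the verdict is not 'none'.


Reduced: x = -6/7, 2F1, upper = {-7/3, 4}, lower = {-8/3}, C = -3/4. Verdict: none here - no I1-I6 shape fits x = -6/7 with lower {-8/3}.

First insight: x = (-6/7) and the product of the first k integers (C = -3/4, x = -6/7) is k!.
Adjacent-term ratio: r(k) = (-6/7) * (k-7/3) (k+4) / [(k-8/3) (k+1)] - rational in k, leading ratio (-6/7); with t_0 = -3/4, classification follows.


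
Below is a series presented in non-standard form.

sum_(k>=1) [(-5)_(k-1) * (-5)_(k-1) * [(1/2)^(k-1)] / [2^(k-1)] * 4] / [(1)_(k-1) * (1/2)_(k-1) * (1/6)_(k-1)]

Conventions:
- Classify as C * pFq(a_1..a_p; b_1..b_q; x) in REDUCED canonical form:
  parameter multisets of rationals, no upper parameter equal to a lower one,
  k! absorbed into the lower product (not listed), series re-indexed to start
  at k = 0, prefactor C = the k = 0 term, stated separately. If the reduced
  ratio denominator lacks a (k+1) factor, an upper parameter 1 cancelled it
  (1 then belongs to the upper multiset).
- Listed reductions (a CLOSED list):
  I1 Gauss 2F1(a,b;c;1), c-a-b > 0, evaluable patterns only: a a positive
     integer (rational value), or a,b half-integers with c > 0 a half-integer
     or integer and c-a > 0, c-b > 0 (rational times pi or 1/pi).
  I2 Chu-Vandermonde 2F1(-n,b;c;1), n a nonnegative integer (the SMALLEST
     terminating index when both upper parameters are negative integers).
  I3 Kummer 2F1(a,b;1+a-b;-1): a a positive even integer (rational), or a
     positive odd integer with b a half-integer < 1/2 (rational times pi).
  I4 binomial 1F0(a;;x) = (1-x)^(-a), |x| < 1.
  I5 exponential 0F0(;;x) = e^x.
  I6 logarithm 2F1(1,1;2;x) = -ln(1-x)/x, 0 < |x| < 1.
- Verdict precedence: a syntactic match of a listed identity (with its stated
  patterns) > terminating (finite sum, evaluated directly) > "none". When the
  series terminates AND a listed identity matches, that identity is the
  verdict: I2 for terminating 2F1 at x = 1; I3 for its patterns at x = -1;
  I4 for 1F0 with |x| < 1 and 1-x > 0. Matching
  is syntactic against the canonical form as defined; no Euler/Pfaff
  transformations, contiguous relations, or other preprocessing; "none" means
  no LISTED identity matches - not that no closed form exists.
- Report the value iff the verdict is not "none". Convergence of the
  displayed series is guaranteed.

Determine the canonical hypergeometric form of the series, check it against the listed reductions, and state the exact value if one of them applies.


Classification (C = 4): 2F2 with upper {-5, -5}, lower {1/6, 1/2}, argument x = 1/4. Verdict: terminating. (-5)_k vanishes past k = 5, leaving a 6-term sum, computed directly. Value: 210411664/302575.

Structural cue: t_0 being 4, the two k-th powers (prefactor 4) combine into one argument.
Term ratio: r(k) = (1/4) * (k-5) (k-5) / [(k+1/6) (k+1/2) (k+1)] - rational in k, leading ratio (1/4); with t_0 = 4, classification follows.


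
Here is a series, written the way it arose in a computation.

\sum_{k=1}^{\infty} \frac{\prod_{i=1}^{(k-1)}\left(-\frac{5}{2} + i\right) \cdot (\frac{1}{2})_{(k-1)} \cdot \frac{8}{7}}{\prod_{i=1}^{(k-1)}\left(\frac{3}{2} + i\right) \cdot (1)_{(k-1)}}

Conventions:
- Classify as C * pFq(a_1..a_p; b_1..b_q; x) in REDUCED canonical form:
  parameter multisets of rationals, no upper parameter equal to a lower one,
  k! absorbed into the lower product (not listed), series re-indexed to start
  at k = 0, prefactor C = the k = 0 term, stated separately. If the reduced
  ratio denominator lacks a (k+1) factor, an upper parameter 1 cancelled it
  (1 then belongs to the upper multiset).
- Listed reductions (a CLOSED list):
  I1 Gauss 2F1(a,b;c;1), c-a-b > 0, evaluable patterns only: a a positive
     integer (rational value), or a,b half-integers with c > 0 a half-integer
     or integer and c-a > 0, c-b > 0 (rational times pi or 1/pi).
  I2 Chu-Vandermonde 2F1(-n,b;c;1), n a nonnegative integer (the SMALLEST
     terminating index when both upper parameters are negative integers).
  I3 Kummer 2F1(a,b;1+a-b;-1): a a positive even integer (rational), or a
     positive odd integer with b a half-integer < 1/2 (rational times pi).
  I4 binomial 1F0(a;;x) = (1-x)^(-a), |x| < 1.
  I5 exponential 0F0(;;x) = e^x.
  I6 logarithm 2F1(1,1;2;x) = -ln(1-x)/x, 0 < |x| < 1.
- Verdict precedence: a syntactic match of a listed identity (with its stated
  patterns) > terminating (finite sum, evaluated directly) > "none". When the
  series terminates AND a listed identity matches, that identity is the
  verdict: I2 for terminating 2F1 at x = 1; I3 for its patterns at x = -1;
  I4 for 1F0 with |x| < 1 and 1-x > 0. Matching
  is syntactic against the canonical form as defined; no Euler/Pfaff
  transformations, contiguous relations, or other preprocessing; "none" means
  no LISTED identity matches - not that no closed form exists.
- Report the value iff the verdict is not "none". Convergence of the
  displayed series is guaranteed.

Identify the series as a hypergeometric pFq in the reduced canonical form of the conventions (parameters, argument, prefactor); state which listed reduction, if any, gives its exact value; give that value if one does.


At argument 1: a 2F1 with upper {-\frac{3}{2}, \frac{1}{2}}, lower {\frac{5}{2}}, scaled by C = \frac{8}{7}. Verdict: this is Gauss (I1, half-integer pattern) (x = 1; upper {-\frac{3}{2}, \frac{1}{2}} half-integers, c = \frac{5}{2} in the evaluable pattern). Its exact value is \frac{15}{56} \cdot \pi.

Key observation: t_0 = \frac{8}{7} here, and the lower running product (C = 8/7) is a rising factorial.
Ratio: r(k) = 1 * (k-\frac{3}{2}) (k+\frac{1}{2}) / [(k+\frac{5}{2}) (k+1)] - rational; roots negated = parameters, x = 1, C = \frac{8}{7}.
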